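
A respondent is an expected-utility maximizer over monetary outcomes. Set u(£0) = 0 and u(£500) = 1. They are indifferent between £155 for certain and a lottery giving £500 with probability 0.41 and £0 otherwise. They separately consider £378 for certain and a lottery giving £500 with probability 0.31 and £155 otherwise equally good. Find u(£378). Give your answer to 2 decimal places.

From the first indifference, u(£155) = 0.41·u(£500) + 0.59·u(£0) = 0.41·1 + 0.59·0 = 0.41.
The second indifference gives u(£378) = 0.31·u(£500) + 0.69·u(£155) = 0.31·1.00 + 0.69·0.41 = 0.5929.

0.59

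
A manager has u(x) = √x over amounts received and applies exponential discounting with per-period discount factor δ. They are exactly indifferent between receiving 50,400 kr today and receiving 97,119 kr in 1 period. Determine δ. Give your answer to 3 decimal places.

δ ≈ 0.720

Indifference means u(50400) = δ · u(97119), so δ = u(50400)/u(97119).
Since u(x) = √x, δ = √(50400/97119) = 0.72038.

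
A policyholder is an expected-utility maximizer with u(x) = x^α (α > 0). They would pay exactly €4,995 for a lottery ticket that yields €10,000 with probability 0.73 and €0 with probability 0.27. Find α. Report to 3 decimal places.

α ≈ 0.453

EU(lottery) = 0.73·10000^α + 0.27·0 = 0.73·10000^α.
Indifference: 4995^α = 0.73·10000^α, so (4995/10000)^α = 0.73.
α = ln(0.73) / ln(4995/10000) = -0.314711/-0.694148 ≈ 0.453.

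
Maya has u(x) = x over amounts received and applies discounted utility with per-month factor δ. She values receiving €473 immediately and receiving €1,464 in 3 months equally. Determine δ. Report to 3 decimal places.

Indifference means u(473) = δ^3 · u(1464), so δ^3 = u(473)/u(1464).
With u(x) = x: δ^3 = 473/1464 = 0.32309.
Taking the cube root: δ = 0.32309^(1/3) ≈ 0.686.

δ ≈ 0.686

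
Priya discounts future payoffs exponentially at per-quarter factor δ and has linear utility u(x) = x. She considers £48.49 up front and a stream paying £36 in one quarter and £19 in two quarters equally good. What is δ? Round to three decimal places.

δ ≈ 0.910

The stream is worth 36δ + 19δ² today, so 36δ + 19δ² = 48.49.
That is, 19δ² + 36δ − 48.49 = 0, a quadratic in δ.
By the quadratic formula (taking the positive root), δ = (−36 + √4981.24) / 38 ≈ 0.910.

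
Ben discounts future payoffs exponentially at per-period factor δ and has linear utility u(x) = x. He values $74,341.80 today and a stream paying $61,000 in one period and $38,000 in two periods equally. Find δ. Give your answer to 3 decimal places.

Equating present values: 74341.80 = 61000δ + 38000δ².
That is, 38000δ² + 61000δ − 74341.80 = 0, a quadratic in δ.
δ = (−61000 + √(61000² + 4·38000·74341.80)) / (2·38000) = (−61000 + √15020953600.00) / 76000 ≈ 0.810.

δ ≈ 0.810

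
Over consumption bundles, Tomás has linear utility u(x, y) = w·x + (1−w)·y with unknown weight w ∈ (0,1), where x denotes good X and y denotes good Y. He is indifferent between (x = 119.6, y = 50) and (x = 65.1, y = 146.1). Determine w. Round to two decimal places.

w = 0.64

Indifference: w·119.6 + (1−w)·50 = w·65.1 + (1−w)·146.1.
Collecting terms: w·54.5 = (1−w)·96.1.
So w/(1−w) = 96.1/54.5 = 1.7633, giving w = 96.1/(54.5+96.1) = 0.64.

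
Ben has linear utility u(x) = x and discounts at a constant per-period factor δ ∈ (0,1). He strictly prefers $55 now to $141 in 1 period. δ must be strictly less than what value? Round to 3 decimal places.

The preference means 55 > δ·141.
So δ < 55/141 = 0.39007.

δ < 0.390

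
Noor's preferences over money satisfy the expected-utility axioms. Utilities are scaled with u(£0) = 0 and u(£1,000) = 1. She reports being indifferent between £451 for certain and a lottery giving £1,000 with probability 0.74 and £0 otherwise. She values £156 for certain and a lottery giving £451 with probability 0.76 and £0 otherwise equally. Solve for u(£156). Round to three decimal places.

First, u(£451) = 0.74·u(£1,000) + 0.26·u(£0) = 0.74.
The second indifference gives u(£156) = 0.76·u(£451) + 0.24·u(£0) = 0.76·0.74 + 0.24·0.00 = 0.5624.

0.562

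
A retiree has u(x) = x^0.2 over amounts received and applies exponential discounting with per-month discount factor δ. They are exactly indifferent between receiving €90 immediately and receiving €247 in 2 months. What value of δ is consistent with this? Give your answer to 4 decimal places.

Equating discounted utilities: u(90) = δ^2·u(247) ⇒ δ^2 = u(90)/u(247).
With u(x) = x^0.2: δ^2 = 90^0.2/247^0.2 = (90/247)^0.2 = 0.81716.
Taking the square root: δ = 0.81716^(1/2) ≈ 0.9040.

δ ≈ 0.9040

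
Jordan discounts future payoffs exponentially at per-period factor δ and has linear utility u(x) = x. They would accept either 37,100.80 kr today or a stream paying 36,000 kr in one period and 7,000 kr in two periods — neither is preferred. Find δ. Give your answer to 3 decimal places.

The stream is worth 36000δ + 7000δ² today, so 36000δ + 7000δ² = 37100.80.
That is, 7000δ² + 36000δ − 37100.80 = 0, a quadratic in δ.
The positive root is δ = [−36000 + √(36000² + 4·7000·37100.80)] / (2·7000) = (−36000 + 48320.000)/14000 ≈ 0.880.

δ ≈ 0.880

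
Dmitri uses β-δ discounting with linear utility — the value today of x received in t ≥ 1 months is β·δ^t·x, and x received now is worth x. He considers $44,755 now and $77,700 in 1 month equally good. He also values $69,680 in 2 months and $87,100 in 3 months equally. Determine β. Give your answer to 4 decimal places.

Both payoffs in the second observation are in the future, so β drops out: δ^2·69680 = δ^3·87100 ⇒ δ = 69680/87100 = 0.80000.
Now use the now-vs-future pair: 44755 = β·δ·77700 gives β = 44755/(0.80000·77700) ≈ 0.7200.

β ≈ 0.7200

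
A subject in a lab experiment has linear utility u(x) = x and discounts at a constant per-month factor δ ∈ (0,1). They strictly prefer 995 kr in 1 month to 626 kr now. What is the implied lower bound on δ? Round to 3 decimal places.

The preference means 626 < δ·995.
Dividing through by 995 gives δ > 0.62915.

δ > 0.629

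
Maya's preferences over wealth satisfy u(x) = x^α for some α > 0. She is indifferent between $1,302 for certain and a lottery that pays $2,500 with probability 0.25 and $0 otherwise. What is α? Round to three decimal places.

α ≈ 2.125

EU(lottery) = 0.25·2500^α + 0.75·0 = 0.25·2500^α.
Indifference: 1302^α = 0.25·2500^α, so (1302/2500)^α = 0.25.
α = ln(0.25) / ln(1302/2500) = -1.386294/-0.652389 ≈ 2.125.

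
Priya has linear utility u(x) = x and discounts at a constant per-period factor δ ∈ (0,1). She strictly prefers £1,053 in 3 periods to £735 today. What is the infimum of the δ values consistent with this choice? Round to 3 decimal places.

δ > 0.887

The preference means 735 < δ^3·1053.
Dividing by 1053: δ^3 > 0.69801. Both sides are positive, so the cube root keeps the direction.
δ > 0.69801^(1/3) = 0.887.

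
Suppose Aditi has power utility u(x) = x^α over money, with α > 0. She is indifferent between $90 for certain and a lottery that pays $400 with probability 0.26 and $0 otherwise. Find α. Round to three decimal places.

The lottery's expected utility is 0.26·u(400) + 0.74·u(0) = 0.26·400^α (since u(0) = 0 for α > 0).
Equating: 90^α = 0.26·400^α, i.e. 0.2250^α = 0.26.
α = ln(0.26) / ln(90/400) = -1.347074/-1.491655 ≈ 0.903.

α ≈ 0.903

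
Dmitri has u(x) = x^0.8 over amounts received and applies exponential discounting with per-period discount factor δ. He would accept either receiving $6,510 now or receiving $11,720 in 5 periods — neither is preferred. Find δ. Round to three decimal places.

Equating discounted utilities: u(6510) = δ^5·u(11720) ⇒ δ^5 = u(6510)/u(11720).
Since u(x) = x^0.8, δ^5 = (6510/11720)^0.8 = 0.55546^0.8 = 0.62477.
So δ = 0.62477^(1/5) ≈ 0.910.

δ ≈ 0.910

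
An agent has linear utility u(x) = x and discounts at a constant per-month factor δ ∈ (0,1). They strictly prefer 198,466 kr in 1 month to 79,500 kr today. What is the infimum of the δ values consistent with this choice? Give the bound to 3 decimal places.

Comparing present values: 79500 < δ·198466.
So δ > 79500/198466 = 0.40057.

δ > 0.401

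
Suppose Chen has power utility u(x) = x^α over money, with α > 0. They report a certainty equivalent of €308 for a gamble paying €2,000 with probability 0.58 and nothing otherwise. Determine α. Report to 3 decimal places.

α ≈ 0.291

The lottery's expected utility is 0.58·u(2000) + 0.42·u(0) = 0.58·2000^α (since u(0) = 0 for α > 0).
Indifference: 308^α = 0.58·2000^α, so (308/2000)^α = 0.58.
α = ln(0.58) / ln(308/2000) = -0.544727/-1.870803 ≈ 0.291.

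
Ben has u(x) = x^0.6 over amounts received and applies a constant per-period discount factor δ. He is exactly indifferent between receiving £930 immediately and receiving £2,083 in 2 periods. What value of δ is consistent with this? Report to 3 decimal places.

δ ≈ 0.785

Indifference means u(930) = δ^2 · u(2083), so δ^2 = u(930)/u(2083).
With u(x) = x^0.6: δ^2 = 930^0.6/2083^0.6 = (930/2083)^0.6 = 0.61642.
So δ = 0.61642^(1/2) ≈ 0.785.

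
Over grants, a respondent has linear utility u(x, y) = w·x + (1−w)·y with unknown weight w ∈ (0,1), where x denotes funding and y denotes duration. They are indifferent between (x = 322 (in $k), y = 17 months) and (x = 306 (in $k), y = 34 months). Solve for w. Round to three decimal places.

w = 0.515

Equating utilities: w·322 + (1−w)·17 = w·306 + (1−w)·34.
Collecting terms: w·16 = (1−w)·17.
Hence w = 17/(16+17) = 17/33 = 0.515.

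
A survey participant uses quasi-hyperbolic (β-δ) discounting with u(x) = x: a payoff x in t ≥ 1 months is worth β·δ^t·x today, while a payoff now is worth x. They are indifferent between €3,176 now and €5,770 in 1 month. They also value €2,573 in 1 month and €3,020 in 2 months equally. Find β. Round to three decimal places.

From the later pair, β·δ^1·2573 = β·δ^2·3020; dividing through, δ = 2573/3020 = 0.85199.
Now use the now-vs-future pair: 3176 = β·δ·5770 gives β = 3176/(0.85199·5770) ≈ 0.646.

β ≈ 0.646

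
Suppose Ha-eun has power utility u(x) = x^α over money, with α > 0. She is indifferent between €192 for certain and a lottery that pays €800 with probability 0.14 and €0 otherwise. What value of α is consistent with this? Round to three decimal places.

α ≈ 1.378

The lottery's expected utility is 0.14·u(800) + 0.86·u(0) = 0.14·800^α (since u(0) = 0 for α > 0).
Indifference: 192^α = 0.14·800^α, so (192/800)^α = 0.14.
Take logs: α = ln 0.14 / ln(192/800) ≈ 1.37768.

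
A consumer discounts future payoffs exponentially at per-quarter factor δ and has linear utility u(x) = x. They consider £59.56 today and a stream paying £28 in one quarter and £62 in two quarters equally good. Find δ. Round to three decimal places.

The stream is worth 28δ + 62δ² today, so 28δ + 62δ² = 59.56.
That is, 62δ² + 28δ − 59.56 = 0, a quadratic in δ.
By the quadratic formula (taking the positive root), δ = (−28 + √15554.88) / 124 ≈ 0.780.

δ ≈ 0.780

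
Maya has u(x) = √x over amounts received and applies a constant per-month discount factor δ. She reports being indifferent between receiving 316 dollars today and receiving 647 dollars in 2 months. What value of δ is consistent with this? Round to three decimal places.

Indifference means u(316) = δ^2 · u(647), so δ^2 = u(316)/u(647).
Since u(x) = √x, δ^2 = √(316/647) = 0.69886.
Hence δ = (0.69886)^(1/2) = 0.83598.

δ ≈ 0.836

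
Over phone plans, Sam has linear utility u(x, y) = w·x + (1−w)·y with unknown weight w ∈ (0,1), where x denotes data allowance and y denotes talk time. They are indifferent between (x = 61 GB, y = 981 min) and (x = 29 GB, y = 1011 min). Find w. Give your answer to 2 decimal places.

Equating utilities: w·61 + (1−w)·981 = w·29 + (1−w)·1011.
Rearranging, 32·w − 30·(1−w) = 0.
So w/(1−w) = 30/32 = 0.9375, giving w = 30/(32+30) = 0.48.

w = 0.48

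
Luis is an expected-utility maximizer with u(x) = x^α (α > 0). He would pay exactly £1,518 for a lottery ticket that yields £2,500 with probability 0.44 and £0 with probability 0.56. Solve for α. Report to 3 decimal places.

The lottery's expected utility is 0.44·u(2500) + 0.56·u(0) = 0.44·2500^α (since u(0) = 0 for α > 0).
Equating: 1518^α = 0.44·2500^α, i.e. 0.6072^α = 0.44.
Taking logs: α·ln(1518/2500) = ln(0.44), so α = -0.820981 / -0.498897 ≈ 1.646.

α ≈ 1.646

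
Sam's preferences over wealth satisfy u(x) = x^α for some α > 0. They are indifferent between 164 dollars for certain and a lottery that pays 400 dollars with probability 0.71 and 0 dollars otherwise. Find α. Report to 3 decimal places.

α ≈ 0.384

Since u(0) = 0, the lottery's EU is 0.71·400^α.
Setting u(164) equal to that: 164^α = 0.71·400^α ⇒ (164/400)^α = 0.71.
α = ln(0.71) / ln(164/400) = -0.342490/-0.891598 ≈ 0.384.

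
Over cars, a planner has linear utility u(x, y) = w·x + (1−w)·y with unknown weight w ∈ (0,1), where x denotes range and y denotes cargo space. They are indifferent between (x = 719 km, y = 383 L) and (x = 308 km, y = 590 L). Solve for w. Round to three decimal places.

w = 0.335

u(719,383) = u(308,590) means w·719 + (1−w)·383 = w·308 + (1−w)·590.
Collecting terms: w·411 = (1−w)·207.
Hence w = 207/(411+207) = 207/618 = 0.335.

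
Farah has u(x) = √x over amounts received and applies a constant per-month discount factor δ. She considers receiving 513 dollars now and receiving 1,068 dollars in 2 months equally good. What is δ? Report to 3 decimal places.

Equating discounted utilities: u(513) = δ^2·u(1068) ⇒ δ^2 = u(513)/u(1068).
Since u(x) = √x, δ^2 = √(513/1068) = 0.69306.
Taking the square root: δ = 0.69306^(1/2) ≈ 0.833.

δ ≈ 0.833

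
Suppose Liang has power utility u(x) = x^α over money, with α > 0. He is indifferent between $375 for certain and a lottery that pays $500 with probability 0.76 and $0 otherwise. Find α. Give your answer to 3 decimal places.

The lottery's expected utility is 0.76·u(500) + 0.24·u(0) = 0.76·500^α (since u(0) = 0 for α > 0).
Setting u(375) equal to that: 375^α = 0.76·500^α ⇒ (375/500)^α = 0.76.
Taking logs: α·ln(375/500) = ln(0.76), so α = -0.274437 / -0.287682 ≈ 0.954.

α ≈ 0.954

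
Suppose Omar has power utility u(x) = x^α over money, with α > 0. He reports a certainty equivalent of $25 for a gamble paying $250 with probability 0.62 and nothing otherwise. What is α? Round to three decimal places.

α ≈ 0.208

EU(lottery) = 0.62·250^α + 0.38·0 = 0.62·250^α.
Equating: 25^α = 0.62·250^α, i.e. 0.1000^α = 0.62.
Taking logs: α·ln(25/250) = ln(0.62), so α = -0.478036 / -2.302585 ≈ 0.208.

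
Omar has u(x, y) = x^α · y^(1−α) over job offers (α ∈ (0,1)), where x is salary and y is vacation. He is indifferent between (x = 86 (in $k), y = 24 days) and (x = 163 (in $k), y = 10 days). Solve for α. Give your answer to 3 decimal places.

α ≈ 0.578

Indifference: 86^α · 24^(1−α) = 163^α · 10^(1−α).
Taking logs: α·ln 86 + (1−α)·ln 24 = α·ln 163 + (1−α)·ln 10, i.e. α·-0.639403 = (1−α)·-0.875469.
So α/(1−α) = (-0.875469)/(-0.639403) = 1.369198, and α = 1.369198/2.369198 ≈ 0.578.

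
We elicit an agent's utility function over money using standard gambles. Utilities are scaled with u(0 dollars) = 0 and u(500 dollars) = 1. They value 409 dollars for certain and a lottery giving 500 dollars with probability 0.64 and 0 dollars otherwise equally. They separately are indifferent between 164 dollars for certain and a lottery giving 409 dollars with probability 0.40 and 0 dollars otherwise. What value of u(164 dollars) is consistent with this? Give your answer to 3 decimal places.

From the first indifference, u(409 dollars) = 0.64·u(500 dollars) + 0.36·u(0 dollars) = 0.64·1 + 0.36·0 = 0.64.
Chaining: u(164 dollars) = 0.40·0.64 + 0.60·0.00 = 0.2560.

0.256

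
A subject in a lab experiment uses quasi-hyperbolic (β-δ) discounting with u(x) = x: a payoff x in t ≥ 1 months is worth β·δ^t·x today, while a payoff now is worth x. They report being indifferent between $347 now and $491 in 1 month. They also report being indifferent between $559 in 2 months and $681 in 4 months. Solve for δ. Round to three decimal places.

δ ≈ 0.906

Both payoffs in the second observation are in the future, so β drops out: δ^2·559 = δ^4·681 ⇒ δ^2 = 559/681 = 0.82085, so δ = 0.90601.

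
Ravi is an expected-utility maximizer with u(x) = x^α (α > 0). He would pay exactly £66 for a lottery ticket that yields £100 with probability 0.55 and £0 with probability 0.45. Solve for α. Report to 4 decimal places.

α ≈ 1.4388

The lottery's expected utility is 0.55·u(100) + 0.45·u(0) = 0.55·100^α (since u(0) = 0 for α > 0).
Indifference: 66^α = 0.55·100^α, so (66/100)^α = 0.55.
α = ln(0.55) / ln(66/100) = -0.5978370/-0.4155154 ≈ 1.4388.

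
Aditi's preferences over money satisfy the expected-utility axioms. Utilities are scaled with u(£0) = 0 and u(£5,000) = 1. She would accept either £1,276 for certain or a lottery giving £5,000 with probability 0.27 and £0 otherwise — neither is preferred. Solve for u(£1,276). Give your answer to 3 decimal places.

0.270

The indifference gives u(£1,276) = 0.27·u(£5,000) + 0.73·u(£0) = 0.27·1 + 0.73·0 = 0.27.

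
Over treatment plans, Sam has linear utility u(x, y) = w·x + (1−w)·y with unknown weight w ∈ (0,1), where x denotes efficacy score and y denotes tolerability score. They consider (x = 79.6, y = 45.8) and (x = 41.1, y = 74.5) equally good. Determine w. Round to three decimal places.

Indifference: w·79.6 + (1−w)·45.8 = w·41.1 + (1−w)·74.5.
Collecting terms: w·38.5 = (1−w)·28.7.
So w/(1−w) = 28.7/38.5 = 0.7455, giving w = 28.7/(38.5+28.7) = 0.427.

w = 0.427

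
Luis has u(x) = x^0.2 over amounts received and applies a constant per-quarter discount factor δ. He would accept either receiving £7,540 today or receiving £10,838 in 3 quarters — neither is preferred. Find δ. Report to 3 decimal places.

Equating discounted utilities: u(7540) = δ^3·u(10838) ⇒ δ^3 = u(7540)/u(10838).
Since u(x) = x^0.2, δ^3 = (7540/10838)^0.2 = 0.69570^0.2 = 0.93000.
So δ = 0.93000^(1/3) ≈ 0.976.

δ ≈ 0.976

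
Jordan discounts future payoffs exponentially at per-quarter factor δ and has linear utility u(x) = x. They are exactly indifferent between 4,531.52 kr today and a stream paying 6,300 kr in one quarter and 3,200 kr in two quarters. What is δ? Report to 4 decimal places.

δ ≈ 0.5600

Equating present values: 4531.52 = 6300δ + 3200δ².
So 3200δ² + 6300δ − 4531.52 = 0.
By the quadratic formula (taking the positive root), δ = (−6300 + √97693456.00) / 6400 ≈ 0.5600.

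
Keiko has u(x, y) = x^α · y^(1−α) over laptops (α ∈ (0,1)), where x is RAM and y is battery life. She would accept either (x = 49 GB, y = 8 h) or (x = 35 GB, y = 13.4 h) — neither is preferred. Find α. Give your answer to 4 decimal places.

α ≈ 0.6052

Indifference: 49^α · 8^(1−α) = 35^α · 13.4^(1−α).
Rearrange to (49/35)^α = (13.4/8)^(1−α) and take logs: α·0.3364722 = (1−α)·0.5158132.
Thus α·(0.8522854) = 0.5158132, so α = 0.5158132/0.8522854 ≈ 0.6052.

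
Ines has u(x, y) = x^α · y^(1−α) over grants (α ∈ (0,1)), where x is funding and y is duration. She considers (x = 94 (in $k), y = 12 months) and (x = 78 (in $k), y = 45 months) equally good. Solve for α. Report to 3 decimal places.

Indifference: 94^α · 12^(1−α) = 78^α · 45^(1−α).
Taking logs: α·ln 94 + (1−α)·ln 12 = α·ln 78 + (1−α)·ln 45, i.e. α·0.186586 = (1−α)·1.321756.
Thus α·(1.508342) = 1.321756, so α = 1.321756/1.508342 ≈ 0.876.

α ≈ 0.876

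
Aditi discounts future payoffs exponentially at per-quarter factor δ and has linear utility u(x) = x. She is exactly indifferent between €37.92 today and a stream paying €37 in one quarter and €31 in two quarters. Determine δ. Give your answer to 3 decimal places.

δ ≈ 0.660

Present value of the stream is 37·δ + 31·δ². Indifference gives 37δ + 31δ² = 37.92.
So 31δ² + 37δ − 37.92 = 0.
δ = (−37 + √(37² + 4·31·37.92)) / (2·31) = (−37 + √6071.08) / 62 ≈ 0.660.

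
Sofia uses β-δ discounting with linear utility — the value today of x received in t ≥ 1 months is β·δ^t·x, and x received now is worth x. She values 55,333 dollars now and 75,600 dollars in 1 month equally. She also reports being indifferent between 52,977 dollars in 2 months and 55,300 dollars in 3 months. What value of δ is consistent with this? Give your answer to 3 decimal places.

The second indifference involves only future payoffs, so β cancels: β·δ^2·52977 = β·δ^3·55300, giving δ = 52977/55300 = 0.95799.

δ ≈ 0.958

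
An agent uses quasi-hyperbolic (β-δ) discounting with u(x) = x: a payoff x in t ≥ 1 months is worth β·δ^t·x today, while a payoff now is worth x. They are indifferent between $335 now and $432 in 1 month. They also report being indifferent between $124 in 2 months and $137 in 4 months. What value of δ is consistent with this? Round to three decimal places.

δ ≈ 0.951

The second indifference involves only future payoffs, so β cancels: β·δ^2·124 = β·δ^4·137, giving δ^2 = 124/137 = 0.90511, so δ = 0.95137.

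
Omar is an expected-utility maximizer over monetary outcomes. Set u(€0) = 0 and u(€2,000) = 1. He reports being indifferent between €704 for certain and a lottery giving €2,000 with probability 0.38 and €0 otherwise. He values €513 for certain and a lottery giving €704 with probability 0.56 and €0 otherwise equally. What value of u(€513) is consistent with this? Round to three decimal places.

From the first indifference, u(€704) = 0.38·u(€2,000) + 0.62·u(€0) = 0.38·1 + 0.62·0 = 0.38.
Chaining: u(€513) = 0.56·0.38 + 0.44·0.00 = 0.2128.

0.213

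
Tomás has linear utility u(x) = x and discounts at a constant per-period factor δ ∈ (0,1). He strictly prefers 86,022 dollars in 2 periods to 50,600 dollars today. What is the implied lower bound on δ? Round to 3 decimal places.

δ > 0.767

The preference means 50600 < δ^2·86022.
So δ^2 > 50600/86022 = 0.58822; taking the square root of both positive sides preserves the inequality.
δ > (50600/86022)^(1/2) ≈ 0.767.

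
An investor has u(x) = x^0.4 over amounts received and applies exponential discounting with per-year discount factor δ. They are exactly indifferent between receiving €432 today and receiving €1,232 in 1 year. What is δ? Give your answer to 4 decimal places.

Indifference means u(432) = δ · u(1232), so δ = u(432)/u(1232).
With u(x) = x^0.4: δ = 432^0.4/1232^0.4 = (432/1232)^0.4 = 0.65758.

δ ≈ 0.6576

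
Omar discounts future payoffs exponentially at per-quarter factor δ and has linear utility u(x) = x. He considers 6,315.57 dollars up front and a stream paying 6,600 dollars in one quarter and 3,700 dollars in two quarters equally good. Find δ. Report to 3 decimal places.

Present value of the stream is 6600·δ + 3700·δ². Indifference gives 6600δ + 3700δ² = 6315.57.
Rearranged: 3700δ² + 6600δ − 6315.57 = 0.
By the quadratic formula (taking the positive root), δ = (−6600 + √137030436.00) / 7400 ≈ 0.690.

δ ≈ 0.690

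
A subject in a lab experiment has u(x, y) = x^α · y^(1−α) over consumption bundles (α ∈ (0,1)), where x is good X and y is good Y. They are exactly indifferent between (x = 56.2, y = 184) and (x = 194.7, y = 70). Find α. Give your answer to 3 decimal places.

α ≈ 0.438

Indifference: 56.2^α · 184^(1−α) = 194.7^α · 70^(1−α).
Taking logs: α·ln 56.2 + (1−α)·ln 184 = α·ln 194.7 + (1−α)·ln 70, i.e. α·-1.242543 = (1−α)·-0.966441.
Thus α·(-2.208984) = -0.966441, so α = -0.966441/-2.208984 ≈ 0.438.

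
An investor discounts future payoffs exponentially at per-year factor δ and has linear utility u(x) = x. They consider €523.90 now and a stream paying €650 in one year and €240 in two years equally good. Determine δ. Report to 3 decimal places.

δ ≈ 0.650

Equating present values: 523.90 = 650δ + 240δ².
That is, 240δ² + 650δ − 523.90 = 0, a quadratic in δ.
The positive root is δ = [−650 + √(650² + 4·240·523.90)] / (2·240) = (−650 + 962.000)/480 ≈ 0.650.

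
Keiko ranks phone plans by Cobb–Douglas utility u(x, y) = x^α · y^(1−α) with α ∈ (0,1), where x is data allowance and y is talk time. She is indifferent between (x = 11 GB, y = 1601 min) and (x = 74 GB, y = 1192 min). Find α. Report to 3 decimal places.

α ≈ 0.134

Set the two utilities equal: 11^α·1601^(1−α) = 74^α·1192^(1−α).
Taking logs: α·ln 11 + (1−α)·ln 1601 = α·ln 74 + (1−α)·ln 1192, i.e. α·-1.906170 = (1−α)·-0.294996.
Thus α·(-2.201166) = -0.294996, so α = -0.294996/-2.201166 ≈ 0.134.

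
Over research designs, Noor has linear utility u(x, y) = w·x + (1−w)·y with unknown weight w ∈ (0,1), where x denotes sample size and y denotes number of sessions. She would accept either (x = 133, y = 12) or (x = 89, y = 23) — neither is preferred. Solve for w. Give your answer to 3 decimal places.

w = 0.200

Indifference: w·133 + (1−w)·12 = w·89 + (1−w)·23.
w·(133−89) = (1−w)·(23−12), i.e. w·44 = (1−w)·11.
Hence w = 11/(44+11) = 11/55 = 0.200.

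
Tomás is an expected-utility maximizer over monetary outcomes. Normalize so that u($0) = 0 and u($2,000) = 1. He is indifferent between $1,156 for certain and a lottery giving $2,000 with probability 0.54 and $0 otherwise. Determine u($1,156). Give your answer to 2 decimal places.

The indifference gives u($1,156) = 0.54·u($2,000) + 0.46·u($0) = 0.54·1 + 0.46·0 = 0.54.

0.54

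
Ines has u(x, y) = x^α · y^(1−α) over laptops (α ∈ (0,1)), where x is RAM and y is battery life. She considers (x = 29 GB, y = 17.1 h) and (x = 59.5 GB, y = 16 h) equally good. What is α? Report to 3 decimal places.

Indifference: 29^α · 17.1^(1−α) = 59.5^α · 16^(1−α).
(29/59.5)^α = (16/17.1)^(1−α); take logs: α·ln(29/59.5) = (1−α)·ln(16/17.1), i.e. α·-0.718680 = (1−α)·-0.066490.
So α/(1−α) = (-0.066490)/(-0.718680) = 0.092517, and α = 0.092517/1.092517 ≈ 0.085.

α ≈ 0.085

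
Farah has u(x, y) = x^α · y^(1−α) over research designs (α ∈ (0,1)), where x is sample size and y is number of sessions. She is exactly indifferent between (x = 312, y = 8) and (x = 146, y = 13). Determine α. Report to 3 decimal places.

α ≈ 0.390

The Cobb–Douglas utilities coincide, so 312^α·8^(1−α) = 146^α·13^(1−α).
(312/146)^α = (13/8)^(1−α); take logs: α·ln(312/146) = (1−α)·ln(13/8), i.e. α·0.759397 = (1−α)·0.485508.
With A = 0.759397 and B = 0.485508: α·A = (1−α)·B, so α = B/(A+B) = 0.485508/1.244905 ≈ 0.390.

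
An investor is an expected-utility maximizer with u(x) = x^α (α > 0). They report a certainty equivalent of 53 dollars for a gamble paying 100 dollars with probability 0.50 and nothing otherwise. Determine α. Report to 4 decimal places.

EU(lottery) = 0.50·100^α + 0.50·0 = 0.50·100^α.
Equating: 53^α = 0.50·100^α, i.e. 0.5300^α = 0.50.
Take logs: α = ln 0.50 / ln(53/100) ≈ 1.091780.

α ≈ 1.0918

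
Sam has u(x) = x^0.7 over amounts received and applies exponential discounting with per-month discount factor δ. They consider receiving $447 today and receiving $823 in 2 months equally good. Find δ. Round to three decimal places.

δ ≈ 0.808

Equating discounted utilities: u(447) = δ^2·u(823) ⇒ δ^2 = u(447)/u(823).
Since u(x) = x^0.7, δ^2 = (447/823)^0.7 = 0.54313^0.7 = 0.65228.
Taking the square root: δ = 0.65228^(1/2) ≈ 0.808.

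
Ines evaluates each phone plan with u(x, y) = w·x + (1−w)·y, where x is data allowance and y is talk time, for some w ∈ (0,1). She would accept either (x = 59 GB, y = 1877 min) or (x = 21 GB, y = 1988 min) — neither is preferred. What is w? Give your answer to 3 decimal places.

w = 0.745

Equating utilities: w·59 + (1−w)·1877 = w·21 + (1−w)·1988.
Collecting terms: w·38 = (1−w)·111.
The marginal rate of substitution is 111/38, so w = 111/(38+111) = 0.745.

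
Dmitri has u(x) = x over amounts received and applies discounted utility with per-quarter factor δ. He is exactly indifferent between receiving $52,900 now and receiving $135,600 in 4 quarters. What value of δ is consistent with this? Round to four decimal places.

δ ≈ 0.7903

The payoff in 4 quarters is discounted by δ^4, so u(52900) = δ^4·u(135600) and δ^4 = u(52900)/u(135600).
With u(x) = x: δ^4 = 52900/135600 = 0.39012.
Hence δ = (0.39012)^(1/4) = 0.790313.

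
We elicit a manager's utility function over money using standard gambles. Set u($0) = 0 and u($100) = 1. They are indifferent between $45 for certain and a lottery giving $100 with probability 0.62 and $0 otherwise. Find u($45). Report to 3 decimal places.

0.620

u($45) equals the lottery's expected utility: 0.62·1 + 0.38·0 = 0.62.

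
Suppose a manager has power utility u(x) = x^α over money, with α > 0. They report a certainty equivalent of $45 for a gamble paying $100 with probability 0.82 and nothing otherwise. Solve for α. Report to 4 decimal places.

Since u(0) = 0, the lottery's EU is 0.82·100^α.
Equating: 45^α = 0.82·100^α, i.e. 0.4500^α = 0.82.
Taking logs: α·ln(45/100) = ln(0.82), so α = -0.1984509 / -0.7985077 ≈ 0.2485.

α ≈ 0.2485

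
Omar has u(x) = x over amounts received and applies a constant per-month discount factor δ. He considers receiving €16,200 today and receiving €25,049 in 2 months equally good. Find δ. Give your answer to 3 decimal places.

δ ≈ 0.804

Equating discounted utilities: u(16200) = δ^2·u(25049) ⇒ δ^2 = u(16200)/u(25049).
With u(x) = x: δ^2 = 16200/25049 = 0.64673.
So δ = 0.64673^(1/2) ≈ 0.804.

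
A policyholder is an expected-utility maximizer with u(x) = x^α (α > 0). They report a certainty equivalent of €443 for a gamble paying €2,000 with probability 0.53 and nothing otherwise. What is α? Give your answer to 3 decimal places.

Since u(0) = 0, the lottery's EU is 0.53·2000^α.
Setting u(443) equal to that: 443^α = 0.53·2000^α ⇒ (443/2000)^α = 0.53.
α = ln(0.53) / ln(443/2000) = -0.634878/-1.507333 ≈ 0.421.

α ≈ 0.421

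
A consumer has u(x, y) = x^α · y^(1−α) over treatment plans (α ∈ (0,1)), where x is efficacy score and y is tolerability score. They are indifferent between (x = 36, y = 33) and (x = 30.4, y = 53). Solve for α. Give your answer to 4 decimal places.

α ≈ 0.7370

The Cobb–Douglas utilities coincide, so 36^α·33^(1−α) = 30.4^α·53^(1−α).
Rearrange to (36/30.4)^α = (53/33)^(1−α) and take logs: α·0.1690763 = (1−α)·0.4737844.
So α/(1−α) = (0.4737844)/(0.1690763) = 2.8021929, and α = 2.8021929/3.8021929 ≈ 0.7370.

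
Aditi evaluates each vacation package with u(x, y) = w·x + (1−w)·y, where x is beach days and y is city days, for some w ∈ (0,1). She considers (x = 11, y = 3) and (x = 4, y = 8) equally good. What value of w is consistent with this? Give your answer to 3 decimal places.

w = 0.417

Equating utilities: w·11 + (1−w)·3 = w·4 + (1−w)·8.
Collecting terms: w·7 = (1−w)·5.
Hence w = 5/(7+5) = 5/12 = 0.417.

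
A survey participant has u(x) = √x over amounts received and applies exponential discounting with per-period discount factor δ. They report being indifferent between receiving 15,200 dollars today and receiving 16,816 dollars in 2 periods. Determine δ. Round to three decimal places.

δ ≈ 0.975

The payoff in 2 periods is discounted by δ^2, so u(15200) = δ^2·u(16816) and δ^2 = u(15200)/u(16816).
Since u(x) = √x, δ^2 = √(15200/16816) = 0.95074.
Hence δ = (0.95074)^(1/2) = 0.97506.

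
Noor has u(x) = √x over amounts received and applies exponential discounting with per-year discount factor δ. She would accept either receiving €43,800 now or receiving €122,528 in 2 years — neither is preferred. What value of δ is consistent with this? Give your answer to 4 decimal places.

δ ≈ 0.7732

Equating discounted utilities: u(43800) = δ^2·u(122528) ⇒ δ^2 = u(43800)/u(122528).
With u(x) = √x: δ^2 = √43800/√122528 = √(43800/122528) = 0.59789.
Taking the square root: δ = 0.59789^(1/2) ≈ 0.7732.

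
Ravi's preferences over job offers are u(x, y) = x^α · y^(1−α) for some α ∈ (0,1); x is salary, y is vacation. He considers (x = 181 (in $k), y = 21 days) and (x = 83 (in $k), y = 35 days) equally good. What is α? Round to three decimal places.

α ≈ 0.396

Set the two utilities equal: 181^α·21^(1−α) = 83^α·35^(1−α).
Taking logs: α·ln 181 + (1−α)·ln 21 = α·ln 83 + (1−α)·ln 35, i.e. α·0.779656 = (1−α)·0.510826.
Thus α·(1.290482) = 0.510826, so α = 0.510826/1.290482 ≈ 0.396.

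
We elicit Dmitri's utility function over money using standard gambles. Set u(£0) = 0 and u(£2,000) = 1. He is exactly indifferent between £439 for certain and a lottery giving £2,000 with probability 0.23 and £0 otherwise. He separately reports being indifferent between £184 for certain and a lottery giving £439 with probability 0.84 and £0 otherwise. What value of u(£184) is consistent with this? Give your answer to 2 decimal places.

0.19

First, u(£439) = 0.23·u(£2,000) + 0.77·u(£0) = 0.23.
The second indifference gives u(£184) = 0.84·u(£439) + 0.16·u(£0) = 0.84·0.23 + 0.16·0.00 = 0.1932.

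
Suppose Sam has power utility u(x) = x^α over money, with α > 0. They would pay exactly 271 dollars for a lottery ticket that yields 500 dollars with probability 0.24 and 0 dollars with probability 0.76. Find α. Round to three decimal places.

α ≈ 2.330

The lottery's expected utility is 0.24·u(500) + 0.76·u(0) = 0.24·500^α (since u(0) = 0 for α > 0).
Indifference: 271^α = 0.24·500^α, so (271/500)^α = 0.24.
Take logs: α = ln 0.24 / ln(271/500) ≈ 2.33003.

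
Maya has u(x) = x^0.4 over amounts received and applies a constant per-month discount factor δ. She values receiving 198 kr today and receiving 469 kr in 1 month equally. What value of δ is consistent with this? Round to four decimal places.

Indifference means u(198) = δ · u(469), so δ = u(198)/u(469).
With u(x) = x^0.4: δ = 198^0.4/469^0.4 = (198/469)^0.4 = 0.70827.

δ ≈ 0.7083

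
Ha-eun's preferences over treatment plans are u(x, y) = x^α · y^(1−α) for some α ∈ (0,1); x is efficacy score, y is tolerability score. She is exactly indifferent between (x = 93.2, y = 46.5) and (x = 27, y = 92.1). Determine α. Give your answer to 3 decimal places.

α ≈ 0.356

Set the two utilities equal: 93.2^α·46.5^(1−α) = 27^α·92.1^(1−α).
(93.2/27)^α = (92.1/46.5)^(1−α); take logs: α·ln(93.2/27) = (1−α)·ln(92.1/46.5), i.e. α·1.238911 = (1−α)·0.683423.
So α/(1−α) = (0.683423)/(1.238911) = 0.551632, and α = 0.551632/1.551632 ≈ 0.356.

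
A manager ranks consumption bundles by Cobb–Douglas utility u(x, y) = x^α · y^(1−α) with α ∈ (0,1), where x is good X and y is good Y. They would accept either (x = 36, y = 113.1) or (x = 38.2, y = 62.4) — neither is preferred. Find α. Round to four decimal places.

Set the two utilities equal: 36^α·113.1^(1−α) = 38.2^α·62.4^(1−α).
Rearrange to (36/38.2)^α = (62.4/113.1)^(1−α) and take logs: α·-0.0593166 = (1−α)·-0.5947071.
Thus α·(-0.6540237) = -0.5947071, so α = -0.5947071/-0.6540237 ≈ 0.9093.

α ≈ 0.9093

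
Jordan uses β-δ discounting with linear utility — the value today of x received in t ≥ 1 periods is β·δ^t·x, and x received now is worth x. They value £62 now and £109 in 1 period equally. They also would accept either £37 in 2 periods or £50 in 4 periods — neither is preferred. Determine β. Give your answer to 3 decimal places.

From the later pair, β·δ^2·37 = β·δ^4·50; dividing through, δ^2 = 37/50 = 0.74000, so δ = 0.86023.
Now use the now-vs-future pair: 62 = β·δ·109 gives β = 62/(0.86023·109) ≈ 0.661.

β ≈ 0.661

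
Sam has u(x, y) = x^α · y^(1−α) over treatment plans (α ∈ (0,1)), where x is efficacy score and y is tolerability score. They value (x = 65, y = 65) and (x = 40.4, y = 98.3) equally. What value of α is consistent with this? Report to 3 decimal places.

The Cobb–Douglas utilities coincide, so 65^α·65^(1−α) = 40.4^α·98.3^(1−α).
Taking logs: α·ln 65 + (1−α)·ln 65 = α·ln 40.4 + (1−α)·ln 98.3, i.e. α·0.475557 = (1−α)·0.413637.
So α/(1−α) = (0.413637)/(0.475557) = 0.869795, and α = 0.869795/1.869795 ≈ 0.465.

α ≈ 0.465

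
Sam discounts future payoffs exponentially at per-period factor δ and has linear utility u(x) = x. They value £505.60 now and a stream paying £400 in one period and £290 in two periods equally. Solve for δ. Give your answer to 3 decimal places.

δ ≈ 0.800

Present value of the stream is 400·δ + 290·δ². Indifference gives 400δ + 290δ² = 505.60.
Rearranged: 290δ² + 400δ − 505.60 = 0.
By the quadratic formula (taking the positive root), δ = (−400 + √746496.00) / 580 ≈ 0.800.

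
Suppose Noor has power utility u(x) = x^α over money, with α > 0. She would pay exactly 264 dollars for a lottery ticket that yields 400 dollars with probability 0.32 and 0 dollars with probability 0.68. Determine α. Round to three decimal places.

Since u(0) = 0, the lottery's EU is 0.32·400^α.
Equating: 264^α = 0.32·400^α, i.e. 0.6600^α = 0.32.
Take logs: α = ln 0.32 / ln(264/400) ≈ 2.74222.

α ≈ 2.742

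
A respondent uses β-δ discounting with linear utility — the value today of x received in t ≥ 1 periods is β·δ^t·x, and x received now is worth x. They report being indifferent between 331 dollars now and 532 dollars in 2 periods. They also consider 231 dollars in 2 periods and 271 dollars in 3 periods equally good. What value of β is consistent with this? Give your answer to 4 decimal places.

β ≈ 0.8563

From the later pair, β·δ^2·231 = β·δ^3·271; dividing through, δ = 231/271 = 0.85240.
Substituting δ into 331 = β·δ^2·532: β = 331/(386.542) ≈ 0.8563.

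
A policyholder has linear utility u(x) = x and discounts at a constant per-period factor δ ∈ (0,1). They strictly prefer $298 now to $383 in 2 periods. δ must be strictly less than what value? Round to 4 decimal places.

Comparing present values: 298 > δ^2·383.
Hence δ^2 < 298/383 = 0.77807, and x ↦ x^(1/2) is increasing on (0,∞).
δ < (298/383)^(1/2) ≈ 0.8821.

δ < 0.8821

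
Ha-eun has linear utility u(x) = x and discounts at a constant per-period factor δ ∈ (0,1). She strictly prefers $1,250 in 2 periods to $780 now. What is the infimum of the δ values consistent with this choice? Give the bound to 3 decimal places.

δ > 0.790

Comparing present values: 780 < δ^2·1250.
So δ^2 > 780/1250 = 0.62400; taking the square root of both positive sides preserves the inequality.
δ > 0.62400^(1/2) = 0.790.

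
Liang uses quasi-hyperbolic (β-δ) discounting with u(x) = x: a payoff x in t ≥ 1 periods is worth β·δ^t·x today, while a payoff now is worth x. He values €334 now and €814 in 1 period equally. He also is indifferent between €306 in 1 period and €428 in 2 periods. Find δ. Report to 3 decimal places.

δ ≈ 0.715

The second indifference involves only future payoffs, so β cancels: β·δ^1·306 = β·δ^2·428, giving δ = 306/428 = 0.71495.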